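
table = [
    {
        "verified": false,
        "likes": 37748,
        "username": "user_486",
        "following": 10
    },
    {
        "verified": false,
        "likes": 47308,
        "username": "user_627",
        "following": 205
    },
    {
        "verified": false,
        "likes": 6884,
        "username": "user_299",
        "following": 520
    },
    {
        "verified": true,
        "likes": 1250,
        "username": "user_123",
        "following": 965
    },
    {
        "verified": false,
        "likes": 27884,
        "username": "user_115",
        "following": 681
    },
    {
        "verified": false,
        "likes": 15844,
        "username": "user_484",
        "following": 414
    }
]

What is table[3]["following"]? 965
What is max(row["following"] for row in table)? 965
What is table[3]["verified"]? True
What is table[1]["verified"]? False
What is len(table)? 6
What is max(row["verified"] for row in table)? True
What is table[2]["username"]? "user_299"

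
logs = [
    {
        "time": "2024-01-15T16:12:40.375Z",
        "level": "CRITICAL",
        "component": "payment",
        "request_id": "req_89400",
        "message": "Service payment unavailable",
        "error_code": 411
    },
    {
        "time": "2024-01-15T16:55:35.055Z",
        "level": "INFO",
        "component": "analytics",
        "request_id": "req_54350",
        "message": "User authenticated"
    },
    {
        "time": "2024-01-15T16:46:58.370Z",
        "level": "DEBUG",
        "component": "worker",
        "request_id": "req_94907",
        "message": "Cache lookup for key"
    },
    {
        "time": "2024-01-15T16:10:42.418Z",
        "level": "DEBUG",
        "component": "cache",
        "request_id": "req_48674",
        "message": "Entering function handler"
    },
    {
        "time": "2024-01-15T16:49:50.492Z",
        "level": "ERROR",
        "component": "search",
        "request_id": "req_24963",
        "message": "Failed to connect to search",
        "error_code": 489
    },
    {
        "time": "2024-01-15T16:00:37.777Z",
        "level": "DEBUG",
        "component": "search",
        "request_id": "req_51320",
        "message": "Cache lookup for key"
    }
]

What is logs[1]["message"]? "User authenticated"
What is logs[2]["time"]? "2024-01-15T16:46:58.370Z"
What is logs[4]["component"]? "search"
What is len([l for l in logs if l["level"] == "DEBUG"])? 3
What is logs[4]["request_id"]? "req_24963"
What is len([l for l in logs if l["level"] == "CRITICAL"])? 1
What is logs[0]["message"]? "Service payment unavailable"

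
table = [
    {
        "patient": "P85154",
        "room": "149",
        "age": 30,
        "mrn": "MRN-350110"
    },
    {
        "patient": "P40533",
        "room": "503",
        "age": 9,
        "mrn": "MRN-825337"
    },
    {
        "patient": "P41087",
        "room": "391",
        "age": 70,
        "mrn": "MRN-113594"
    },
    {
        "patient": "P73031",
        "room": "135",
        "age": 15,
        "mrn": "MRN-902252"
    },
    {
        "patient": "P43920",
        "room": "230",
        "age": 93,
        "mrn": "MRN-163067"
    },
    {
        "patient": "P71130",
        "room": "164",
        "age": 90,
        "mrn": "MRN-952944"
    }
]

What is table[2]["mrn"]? "MRN-113594"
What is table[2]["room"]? "391"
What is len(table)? 6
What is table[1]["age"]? 9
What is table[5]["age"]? 90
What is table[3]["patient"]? "P73031"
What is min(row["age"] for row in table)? 9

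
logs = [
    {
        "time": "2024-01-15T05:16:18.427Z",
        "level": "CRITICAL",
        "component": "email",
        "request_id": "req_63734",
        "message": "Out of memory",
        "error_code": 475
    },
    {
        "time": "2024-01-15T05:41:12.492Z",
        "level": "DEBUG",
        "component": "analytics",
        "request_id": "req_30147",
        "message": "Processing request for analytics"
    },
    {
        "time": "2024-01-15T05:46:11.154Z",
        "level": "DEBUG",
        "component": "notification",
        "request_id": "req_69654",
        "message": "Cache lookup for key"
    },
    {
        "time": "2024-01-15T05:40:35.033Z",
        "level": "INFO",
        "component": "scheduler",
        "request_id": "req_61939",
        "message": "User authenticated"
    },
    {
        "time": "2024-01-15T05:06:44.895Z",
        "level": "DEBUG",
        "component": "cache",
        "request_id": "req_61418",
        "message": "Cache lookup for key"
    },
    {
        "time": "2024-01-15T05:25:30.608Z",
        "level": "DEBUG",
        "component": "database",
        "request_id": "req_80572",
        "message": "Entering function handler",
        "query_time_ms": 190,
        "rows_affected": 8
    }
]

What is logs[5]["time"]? "2024-01-15T05:25:30.608Z"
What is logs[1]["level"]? "DEBUG"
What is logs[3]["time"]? "2024-01-15T05:40:35.033Z"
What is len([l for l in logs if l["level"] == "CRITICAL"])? 1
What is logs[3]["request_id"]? "req_61939"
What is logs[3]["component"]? "scheduler"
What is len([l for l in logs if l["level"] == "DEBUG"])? 4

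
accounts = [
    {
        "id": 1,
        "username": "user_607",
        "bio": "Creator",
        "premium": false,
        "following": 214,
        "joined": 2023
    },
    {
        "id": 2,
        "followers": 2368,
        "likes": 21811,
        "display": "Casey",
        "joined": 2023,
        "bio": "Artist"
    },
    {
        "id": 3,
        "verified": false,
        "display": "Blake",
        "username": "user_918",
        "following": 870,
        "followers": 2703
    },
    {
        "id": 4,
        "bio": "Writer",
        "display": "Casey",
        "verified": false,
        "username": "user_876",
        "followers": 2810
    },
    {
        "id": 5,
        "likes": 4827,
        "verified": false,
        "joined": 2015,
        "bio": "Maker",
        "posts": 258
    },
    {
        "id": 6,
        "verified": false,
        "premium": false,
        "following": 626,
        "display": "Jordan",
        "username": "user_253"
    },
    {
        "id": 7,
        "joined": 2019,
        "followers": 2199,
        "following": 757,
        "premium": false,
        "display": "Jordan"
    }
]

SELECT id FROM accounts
[1, 2, 3, 4, 5, 6, 7]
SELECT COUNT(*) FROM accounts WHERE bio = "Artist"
1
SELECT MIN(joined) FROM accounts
2015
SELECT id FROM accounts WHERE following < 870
[1, 6, 7]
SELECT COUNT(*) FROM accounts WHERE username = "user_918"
1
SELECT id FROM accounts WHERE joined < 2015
[]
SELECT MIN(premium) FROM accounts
False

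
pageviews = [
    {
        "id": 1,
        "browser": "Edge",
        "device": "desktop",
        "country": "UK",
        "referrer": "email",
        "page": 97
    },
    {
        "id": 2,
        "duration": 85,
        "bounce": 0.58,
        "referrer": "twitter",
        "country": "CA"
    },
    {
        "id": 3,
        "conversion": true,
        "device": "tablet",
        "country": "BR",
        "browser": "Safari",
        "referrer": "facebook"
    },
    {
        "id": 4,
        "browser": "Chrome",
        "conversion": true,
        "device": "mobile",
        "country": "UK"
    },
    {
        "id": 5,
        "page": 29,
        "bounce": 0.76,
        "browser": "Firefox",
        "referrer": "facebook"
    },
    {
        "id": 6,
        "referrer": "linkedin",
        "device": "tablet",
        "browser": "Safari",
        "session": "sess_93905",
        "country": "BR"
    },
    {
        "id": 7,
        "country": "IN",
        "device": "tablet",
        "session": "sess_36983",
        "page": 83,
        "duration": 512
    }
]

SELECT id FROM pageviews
[1, 2, 3, 4, 5, 6, 7]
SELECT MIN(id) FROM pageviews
1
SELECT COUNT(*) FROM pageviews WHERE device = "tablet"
3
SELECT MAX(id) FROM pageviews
7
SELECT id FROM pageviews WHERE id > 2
[3, 4, 5, 6, 7]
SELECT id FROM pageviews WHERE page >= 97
[1]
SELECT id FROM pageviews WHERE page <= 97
[1, 5, 7]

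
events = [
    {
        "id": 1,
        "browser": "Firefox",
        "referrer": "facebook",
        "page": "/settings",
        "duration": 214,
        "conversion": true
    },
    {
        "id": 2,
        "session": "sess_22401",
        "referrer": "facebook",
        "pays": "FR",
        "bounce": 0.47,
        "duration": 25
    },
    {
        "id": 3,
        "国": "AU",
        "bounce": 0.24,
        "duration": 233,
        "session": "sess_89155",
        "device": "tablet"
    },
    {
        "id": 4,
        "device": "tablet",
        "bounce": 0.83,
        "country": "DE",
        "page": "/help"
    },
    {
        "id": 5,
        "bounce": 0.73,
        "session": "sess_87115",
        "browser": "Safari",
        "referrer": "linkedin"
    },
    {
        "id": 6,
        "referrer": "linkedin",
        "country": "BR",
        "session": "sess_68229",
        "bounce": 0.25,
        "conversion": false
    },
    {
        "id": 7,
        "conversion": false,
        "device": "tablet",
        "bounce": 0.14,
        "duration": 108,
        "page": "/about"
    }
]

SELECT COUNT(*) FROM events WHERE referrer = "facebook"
2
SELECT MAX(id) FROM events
7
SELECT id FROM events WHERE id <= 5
[1, 2, 3, 4, 5]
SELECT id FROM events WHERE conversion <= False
[6, 7]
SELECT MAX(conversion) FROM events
True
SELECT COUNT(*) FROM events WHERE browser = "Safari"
1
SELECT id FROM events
[1, 2, 3, 4, 5, 6, 7]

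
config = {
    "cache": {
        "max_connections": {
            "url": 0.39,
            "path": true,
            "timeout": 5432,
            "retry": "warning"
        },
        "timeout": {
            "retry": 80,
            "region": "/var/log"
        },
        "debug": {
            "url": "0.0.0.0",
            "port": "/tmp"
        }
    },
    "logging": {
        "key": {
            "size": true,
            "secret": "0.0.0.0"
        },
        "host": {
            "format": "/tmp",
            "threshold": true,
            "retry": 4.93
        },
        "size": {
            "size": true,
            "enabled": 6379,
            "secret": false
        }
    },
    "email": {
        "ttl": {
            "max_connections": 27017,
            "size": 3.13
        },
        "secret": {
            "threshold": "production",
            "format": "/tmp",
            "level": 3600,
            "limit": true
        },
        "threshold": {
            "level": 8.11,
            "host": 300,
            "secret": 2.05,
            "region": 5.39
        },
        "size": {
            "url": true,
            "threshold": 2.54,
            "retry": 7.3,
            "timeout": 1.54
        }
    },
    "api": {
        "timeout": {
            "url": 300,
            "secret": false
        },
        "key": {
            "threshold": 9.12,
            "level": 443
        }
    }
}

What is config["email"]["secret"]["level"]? 3600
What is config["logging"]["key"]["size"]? True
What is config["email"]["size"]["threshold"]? 2.54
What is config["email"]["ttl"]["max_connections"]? 27017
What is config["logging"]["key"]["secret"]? "0.0.0.0"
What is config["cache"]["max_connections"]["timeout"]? 5432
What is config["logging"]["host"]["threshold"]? True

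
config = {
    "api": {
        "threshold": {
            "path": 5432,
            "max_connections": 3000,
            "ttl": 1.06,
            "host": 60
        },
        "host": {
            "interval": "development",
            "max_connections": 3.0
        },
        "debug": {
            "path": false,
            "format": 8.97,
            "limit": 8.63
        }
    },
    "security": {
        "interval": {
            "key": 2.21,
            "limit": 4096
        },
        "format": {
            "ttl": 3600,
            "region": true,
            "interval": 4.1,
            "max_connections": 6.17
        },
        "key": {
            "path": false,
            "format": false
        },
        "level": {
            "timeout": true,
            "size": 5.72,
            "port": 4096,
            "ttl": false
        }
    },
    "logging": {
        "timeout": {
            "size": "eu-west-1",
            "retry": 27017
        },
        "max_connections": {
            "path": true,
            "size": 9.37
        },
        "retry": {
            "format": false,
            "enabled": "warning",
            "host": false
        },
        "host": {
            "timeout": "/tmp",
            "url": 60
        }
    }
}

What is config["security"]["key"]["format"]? False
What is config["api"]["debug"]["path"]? False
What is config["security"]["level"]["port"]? 4096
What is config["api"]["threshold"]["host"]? 60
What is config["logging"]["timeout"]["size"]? "eu-west-1"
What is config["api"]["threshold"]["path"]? 5432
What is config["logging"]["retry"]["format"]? False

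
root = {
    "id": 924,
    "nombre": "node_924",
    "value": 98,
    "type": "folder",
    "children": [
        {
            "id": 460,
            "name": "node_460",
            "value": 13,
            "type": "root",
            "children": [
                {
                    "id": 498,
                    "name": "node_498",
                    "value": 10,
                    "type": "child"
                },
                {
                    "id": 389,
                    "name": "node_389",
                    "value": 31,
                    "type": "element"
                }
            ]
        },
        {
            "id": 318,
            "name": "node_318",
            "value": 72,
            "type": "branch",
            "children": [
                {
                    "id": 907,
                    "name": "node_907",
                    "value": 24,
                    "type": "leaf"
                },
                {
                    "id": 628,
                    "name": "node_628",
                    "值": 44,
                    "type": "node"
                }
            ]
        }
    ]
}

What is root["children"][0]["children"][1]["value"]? 31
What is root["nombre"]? "node_924"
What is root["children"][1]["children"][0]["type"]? "leaf"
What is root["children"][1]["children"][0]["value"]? 24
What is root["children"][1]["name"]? "node_318"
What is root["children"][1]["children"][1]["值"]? 44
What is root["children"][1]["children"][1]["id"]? 628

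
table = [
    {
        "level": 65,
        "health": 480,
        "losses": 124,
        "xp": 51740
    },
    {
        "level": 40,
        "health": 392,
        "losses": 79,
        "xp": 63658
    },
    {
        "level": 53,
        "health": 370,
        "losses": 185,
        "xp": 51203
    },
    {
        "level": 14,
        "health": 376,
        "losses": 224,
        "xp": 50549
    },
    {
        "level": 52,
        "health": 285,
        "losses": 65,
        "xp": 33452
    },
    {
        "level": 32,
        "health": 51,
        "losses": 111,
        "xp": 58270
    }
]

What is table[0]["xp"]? 51740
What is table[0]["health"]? 480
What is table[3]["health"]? 376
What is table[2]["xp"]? 51203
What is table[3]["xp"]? 50549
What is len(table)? 6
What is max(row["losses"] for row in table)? 224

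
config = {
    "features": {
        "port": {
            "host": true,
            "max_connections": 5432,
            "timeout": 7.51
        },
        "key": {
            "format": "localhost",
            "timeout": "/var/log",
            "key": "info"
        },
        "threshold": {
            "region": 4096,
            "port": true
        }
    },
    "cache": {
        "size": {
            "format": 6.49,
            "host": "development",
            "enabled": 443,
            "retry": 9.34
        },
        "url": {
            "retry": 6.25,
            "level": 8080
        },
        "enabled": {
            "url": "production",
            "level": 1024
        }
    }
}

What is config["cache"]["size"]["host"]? "development"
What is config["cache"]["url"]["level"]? 8080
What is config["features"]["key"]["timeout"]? "/var/log"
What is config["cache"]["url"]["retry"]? 6.25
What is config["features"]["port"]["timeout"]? 7.51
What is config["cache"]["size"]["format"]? 6.49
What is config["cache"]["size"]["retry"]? 9.34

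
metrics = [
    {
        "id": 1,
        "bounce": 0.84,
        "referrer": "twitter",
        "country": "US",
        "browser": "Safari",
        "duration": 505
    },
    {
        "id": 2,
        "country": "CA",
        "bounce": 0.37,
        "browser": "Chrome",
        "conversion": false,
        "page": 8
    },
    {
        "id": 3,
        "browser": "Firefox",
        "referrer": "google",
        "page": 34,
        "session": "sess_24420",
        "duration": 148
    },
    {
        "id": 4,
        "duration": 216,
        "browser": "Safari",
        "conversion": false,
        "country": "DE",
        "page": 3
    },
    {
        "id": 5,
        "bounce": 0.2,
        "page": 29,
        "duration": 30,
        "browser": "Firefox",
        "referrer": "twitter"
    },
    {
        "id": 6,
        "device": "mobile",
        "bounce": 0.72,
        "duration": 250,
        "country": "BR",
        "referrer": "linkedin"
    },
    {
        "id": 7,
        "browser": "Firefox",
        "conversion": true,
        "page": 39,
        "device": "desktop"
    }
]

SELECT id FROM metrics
[1, 2, 3, 4, 5, 6, 7]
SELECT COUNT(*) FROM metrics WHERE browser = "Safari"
2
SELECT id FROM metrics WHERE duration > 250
[1]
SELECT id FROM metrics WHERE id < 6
[1, 2, 3, 4, 5]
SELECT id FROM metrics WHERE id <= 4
[1, 2, 3, 4]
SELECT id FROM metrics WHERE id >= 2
[2, 3, 4, 5, 6, 7]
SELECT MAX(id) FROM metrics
7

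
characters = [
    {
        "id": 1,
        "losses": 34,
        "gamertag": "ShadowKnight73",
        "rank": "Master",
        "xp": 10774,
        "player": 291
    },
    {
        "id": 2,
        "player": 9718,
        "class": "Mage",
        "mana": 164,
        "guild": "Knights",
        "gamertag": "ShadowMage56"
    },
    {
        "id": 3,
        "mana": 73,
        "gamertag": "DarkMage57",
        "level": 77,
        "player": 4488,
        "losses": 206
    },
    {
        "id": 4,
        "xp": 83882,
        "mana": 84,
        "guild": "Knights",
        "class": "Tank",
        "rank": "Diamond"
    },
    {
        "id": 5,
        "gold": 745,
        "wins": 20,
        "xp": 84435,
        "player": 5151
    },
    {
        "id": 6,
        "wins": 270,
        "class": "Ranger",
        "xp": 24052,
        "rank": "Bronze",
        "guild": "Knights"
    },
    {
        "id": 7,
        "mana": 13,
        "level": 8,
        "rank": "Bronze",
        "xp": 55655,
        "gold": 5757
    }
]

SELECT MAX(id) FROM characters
7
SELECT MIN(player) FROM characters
291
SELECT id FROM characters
[1, 2, 3, 4, 5, 6, 7]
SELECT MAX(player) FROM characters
9718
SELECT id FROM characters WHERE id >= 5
[5, 6, 7]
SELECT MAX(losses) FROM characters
206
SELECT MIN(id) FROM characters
1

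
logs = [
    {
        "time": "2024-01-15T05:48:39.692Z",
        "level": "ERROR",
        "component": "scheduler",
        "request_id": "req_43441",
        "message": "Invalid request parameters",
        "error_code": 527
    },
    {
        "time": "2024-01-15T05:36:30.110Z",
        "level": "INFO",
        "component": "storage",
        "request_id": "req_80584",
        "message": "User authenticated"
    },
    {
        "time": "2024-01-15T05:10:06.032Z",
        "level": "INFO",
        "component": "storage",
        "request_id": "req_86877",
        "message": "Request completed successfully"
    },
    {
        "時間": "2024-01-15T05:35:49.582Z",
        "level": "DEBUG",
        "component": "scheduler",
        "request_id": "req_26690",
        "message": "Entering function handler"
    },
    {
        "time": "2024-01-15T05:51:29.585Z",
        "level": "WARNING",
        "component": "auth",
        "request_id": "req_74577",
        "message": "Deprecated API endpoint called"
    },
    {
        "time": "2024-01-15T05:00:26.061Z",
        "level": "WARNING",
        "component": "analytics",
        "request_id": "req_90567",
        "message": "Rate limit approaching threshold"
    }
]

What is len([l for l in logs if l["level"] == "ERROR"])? 1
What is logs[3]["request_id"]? "req_26690"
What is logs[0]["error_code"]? 527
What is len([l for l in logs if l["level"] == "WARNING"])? 2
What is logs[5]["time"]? "2024-01-15T05:00:26.061Z"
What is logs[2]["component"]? "storage"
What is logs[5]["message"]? "Rate limit approaching threshold"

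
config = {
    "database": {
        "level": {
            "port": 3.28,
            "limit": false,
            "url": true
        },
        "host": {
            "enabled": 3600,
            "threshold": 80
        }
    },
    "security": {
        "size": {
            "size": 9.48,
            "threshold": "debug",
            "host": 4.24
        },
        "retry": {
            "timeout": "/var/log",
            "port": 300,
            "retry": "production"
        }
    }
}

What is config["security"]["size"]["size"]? 9.48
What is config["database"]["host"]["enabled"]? 3600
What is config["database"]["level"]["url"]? True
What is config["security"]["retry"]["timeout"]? "/var/log"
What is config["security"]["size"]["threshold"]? "debug"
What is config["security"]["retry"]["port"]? 300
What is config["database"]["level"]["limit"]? False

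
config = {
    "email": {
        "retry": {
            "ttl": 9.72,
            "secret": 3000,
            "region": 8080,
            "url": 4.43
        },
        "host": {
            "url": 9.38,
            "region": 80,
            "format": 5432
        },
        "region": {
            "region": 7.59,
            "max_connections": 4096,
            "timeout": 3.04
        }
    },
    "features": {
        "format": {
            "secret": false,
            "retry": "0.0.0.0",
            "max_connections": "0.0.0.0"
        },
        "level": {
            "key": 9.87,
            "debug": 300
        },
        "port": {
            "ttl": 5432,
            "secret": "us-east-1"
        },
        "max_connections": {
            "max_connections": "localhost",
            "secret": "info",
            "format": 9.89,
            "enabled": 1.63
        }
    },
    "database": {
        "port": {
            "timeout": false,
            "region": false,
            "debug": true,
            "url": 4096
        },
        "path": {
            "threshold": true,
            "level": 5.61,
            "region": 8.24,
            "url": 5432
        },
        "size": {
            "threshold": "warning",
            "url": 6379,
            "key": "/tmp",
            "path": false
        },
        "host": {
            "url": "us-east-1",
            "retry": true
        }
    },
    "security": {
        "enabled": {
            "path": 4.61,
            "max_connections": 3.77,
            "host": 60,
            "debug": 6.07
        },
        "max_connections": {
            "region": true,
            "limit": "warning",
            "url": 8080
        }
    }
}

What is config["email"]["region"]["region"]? 7.59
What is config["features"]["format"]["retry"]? "0.0.0.0"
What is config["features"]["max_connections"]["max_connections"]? "localhost"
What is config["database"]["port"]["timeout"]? False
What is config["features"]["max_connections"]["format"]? 9.89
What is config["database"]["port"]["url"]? 4096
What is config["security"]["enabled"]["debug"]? 6.07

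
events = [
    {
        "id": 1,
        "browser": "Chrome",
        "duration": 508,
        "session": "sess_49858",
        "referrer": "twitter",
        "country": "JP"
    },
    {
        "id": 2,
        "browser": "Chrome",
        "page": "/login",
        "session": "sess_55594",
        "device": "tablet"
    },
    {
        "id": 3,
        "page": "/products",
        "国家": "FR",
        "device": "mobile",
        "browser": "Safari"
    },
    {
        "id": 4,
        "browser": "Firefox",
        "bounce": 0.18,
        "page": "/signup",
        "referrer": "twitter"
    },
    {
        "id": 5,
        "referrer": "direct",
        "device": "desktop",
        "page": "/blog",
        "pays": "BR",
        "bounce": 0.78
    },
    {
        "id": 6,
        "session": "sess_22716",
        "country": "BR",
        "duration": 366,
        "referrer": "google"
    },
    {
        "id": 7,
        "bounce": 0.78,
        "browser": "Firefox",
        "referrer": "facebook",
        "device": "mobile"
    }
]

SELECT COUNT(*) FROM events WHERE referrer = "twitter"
2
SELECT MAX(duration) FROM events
508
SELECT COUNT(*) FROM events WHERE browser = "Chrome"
2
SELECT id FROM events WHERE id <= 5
[1, 2, 3, 4, 5]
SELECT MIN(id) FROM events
1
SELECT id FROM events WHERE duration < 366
[]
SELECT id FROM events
[1, 2, 3, 4, 5, 6, 7]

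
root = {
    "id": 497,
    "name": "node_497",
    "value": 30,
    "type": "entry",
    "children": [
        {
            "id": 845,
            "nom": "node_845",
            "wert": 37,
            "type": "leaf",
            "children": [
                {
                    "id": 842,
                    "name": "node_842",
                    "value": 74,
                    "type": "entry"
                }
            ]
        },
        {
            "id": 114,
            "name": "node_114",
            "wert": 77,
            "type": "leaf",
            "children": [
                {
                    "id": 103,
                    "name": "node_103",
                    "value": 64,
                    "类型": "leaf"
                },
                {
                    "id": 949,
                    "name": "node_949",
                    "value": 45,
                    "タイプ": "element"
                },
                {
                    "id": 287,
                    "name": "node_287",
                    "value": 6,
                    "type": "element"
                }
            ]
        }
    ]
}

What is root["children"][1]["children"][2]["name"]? "node_287"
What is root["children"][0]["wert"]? 37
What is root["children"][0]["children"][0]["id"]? 842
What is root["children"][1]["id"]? 114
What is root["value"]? 30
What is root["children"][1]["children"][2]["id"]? 287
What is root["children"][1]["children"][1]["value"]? 45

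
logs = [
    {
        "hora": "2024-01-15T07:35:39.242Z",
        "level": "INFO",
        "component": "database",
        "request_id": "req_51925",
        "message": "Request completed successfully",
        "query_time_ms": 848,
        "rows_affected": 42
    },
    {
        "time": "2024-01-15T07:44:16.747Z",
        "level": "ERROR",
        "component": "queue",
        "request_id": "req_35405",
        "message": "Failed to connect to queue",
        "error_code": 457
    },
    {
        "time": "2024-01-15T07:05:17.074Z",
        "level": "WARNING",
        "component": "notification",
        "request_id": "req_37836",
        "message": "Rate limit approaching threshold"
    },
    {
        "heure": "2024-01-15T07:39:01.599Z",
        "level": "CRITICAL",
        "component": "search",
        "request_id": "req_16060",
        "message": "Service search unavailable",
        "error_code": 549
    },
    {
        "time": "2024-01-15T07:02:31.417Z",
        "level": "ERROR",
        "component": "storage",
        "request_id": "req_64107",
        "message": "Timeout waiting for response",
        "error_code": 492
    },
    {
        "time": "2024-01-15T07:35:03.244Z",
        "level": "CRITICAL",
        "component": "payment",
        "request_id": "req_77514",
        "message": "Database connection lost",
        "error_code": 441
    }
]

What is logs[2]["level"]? "WARNING"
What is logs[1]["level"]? "ERROR"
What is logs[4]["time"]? "2024-01-15T07:02:31.417Z"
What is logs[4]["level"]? "ERROR"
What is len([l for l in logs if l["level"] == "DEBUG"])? 0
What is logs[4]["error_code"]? 492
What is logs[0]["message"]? "Request completed successfully"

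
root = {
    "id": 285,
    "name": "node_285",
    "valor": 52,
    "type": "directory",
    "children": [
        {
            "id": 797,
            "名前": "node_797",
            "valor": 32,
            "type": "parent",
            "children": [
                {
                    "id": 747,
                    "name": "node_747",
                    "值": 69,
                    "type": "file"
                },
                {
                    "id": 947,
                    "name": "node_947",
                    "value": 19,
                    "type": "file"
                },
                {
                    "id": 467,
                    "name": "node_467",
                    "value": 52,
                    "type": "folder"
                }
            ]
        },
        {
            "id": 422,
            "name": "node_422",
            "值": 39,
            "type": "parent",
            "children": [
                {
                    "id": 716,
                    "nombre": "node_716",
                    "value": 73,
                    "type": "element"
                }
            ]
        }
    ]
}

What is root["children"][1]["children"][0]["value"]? 73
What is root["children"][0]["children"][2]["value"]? 52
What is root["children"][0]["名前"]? "node_797"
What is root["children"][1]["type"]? "parent"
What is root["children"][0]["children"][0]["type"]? "file"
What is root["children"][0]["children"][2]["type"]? "folder"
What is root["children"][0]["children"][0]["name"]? "node_747"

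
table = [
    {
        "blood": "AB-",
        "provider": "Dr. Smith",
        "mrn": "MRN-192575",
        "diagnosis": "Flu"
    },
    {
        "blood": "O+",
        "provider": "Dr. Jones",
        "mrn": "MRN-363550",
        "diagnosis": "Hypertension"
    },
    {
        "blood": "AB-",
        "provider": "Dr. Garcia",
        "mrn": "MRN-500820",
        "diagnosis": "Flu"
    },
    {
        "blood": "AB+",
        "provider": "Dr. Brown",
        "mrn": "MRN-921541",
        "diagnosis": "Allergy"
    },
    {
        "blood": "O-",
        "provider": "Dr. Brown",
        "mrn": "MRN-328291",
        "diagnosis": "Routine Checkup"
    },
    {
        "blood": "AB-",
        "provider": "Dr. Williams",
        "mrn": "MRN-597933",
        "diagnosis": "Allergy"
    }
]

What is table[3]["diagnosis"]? "Allergy"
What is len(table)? 6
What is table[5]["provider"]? "Dr. Williams"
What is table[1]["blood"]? "O+"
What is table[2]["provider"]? "Dr. Garcia"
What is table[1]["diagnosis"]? "Hypertension"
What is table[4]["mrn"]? "MRN-328291"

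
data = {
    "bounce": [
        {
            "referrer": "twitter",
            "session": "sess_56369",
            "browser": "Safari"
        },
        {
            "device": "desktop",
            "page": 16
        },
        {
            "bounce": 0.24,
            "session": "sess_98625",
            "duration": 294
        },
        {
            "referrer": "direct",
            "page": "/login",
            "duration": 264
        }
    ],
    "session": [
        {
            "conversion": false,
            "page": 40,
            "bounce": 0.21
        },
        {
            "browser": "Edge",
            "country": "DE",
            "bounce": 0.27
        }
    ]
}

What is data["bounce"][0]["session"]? "sess_56369"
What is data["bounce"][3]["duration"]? 264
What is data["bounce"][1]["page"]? 16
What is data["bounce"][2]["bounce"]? 0.24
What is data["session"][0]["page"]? 40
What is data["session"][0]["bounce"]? 0.21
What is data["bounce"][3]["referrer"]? "direct"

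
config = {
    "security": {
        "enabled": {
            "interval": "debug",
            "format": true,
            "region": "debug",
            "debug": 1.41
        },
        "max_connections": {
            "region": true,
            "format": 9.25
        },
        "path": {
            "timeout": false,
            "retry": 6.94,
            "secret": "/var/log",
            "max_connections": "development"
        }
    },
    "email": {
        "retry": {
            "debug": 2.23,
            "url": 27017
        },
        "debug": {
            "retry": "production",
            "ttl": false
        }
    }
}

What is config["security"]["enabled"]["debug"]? 1.41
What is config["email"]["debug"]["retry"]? "production"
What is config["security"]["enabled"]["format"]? True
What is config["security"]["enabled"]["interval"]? "debug"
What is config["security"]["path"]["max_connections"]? "development"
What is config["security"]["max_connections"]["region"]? True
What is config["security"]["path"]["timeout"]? False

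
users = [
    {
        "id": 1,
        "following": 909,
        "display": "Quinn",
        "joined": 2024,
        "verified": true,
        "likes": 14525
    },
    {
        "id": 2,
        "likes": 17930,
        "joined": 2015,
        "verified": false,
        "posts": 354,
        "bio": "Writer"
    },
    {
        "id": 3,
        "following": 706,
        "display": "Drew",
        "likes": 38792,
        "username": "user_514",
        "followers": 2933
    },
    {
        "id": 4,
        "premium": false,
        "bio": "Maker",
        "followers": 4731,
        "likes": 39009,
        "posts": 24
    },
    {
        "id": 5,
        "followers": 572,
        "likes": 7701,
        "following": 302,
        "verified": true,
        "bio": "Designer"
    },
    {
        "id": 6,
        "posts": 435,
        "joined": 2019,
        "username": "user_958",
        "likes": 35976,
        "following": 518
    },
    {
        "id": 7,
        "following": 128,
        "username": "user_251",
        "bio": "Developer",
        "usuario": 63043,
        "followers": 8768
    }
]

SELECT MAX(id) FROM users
7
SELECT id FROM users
[1, 2, 3, 4, 5, 6, 7]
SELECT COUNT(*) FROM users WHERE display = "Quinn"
1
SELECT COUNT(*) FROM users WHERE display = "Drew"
1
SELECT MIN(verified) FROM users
False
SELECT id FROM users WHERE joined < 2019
[2]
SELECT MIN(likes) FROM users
7701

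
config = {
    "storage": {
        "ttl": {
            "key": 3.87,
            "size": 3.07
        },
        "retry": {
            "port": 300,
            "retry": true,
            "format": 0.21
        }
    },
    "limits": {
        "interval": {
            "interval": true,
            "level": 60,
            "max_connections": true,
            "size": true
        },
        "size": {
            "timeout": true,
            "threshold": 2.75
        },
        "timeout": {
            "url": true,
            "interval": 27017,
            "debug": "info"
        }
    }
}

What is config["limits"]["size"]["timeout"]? True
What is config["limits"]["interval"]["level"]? 60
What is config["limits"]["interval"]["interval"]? True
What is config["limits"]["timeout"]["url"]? True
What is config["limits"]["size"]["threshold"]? 2.75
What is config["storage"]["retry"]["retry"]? True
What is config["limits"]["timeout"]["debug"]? "info"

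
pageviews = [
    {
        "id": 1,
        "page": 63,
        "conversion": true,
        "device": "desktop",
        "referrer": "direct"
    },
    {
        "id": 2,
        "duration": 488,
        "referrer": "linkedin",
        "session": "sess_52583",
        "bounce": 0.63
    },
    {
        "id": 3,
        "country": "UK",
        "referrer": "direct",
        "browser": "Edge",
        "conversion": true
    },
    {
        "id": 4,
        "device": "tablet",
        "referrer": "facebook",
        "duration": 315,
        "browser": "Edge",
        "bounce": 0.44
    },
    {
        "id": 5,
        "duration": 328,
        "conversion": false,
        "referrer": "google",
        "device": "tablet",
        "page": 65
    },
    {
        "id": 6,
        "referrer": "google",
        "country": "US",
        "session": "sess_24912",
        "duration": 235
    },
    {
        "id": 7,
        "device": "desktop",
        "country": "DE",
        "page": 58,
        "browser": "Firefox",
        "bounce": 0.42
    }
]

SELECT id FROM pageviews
[1, 2, 3, 4, 5, 6, 7]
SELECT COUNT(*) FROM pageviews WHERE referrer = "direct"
2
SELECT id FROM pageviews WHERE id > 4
[5, 6, 7]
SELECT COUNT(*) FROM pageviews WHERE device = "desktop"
2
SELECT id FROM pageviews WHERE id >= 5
[5, 6, 7]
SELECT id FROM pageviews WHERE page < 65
[1, 7]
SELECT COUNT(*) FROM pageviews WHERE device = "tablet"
2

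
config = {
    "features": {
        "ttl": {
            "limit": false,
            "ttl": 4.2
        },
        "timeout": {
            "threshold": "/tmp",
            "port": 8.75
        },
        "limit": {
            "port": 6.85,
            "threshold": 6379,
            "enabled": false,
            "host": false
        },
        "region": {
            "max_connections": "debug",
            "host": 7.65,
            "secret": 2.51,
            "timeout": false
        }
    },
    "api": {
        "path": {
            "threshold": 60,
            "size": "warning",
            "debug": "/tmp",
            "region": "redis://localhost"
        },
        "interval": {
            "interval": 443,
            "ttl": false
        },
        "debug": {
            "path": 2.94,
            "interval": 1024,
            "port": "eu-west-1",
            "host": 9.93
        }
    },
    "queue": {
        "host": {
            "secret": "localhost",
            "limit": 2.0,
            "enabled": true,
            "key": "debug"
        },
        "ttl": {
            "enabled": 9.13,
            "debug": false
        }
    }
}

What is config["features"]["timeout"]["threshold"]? "/tmp"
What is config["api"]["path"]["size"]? "warning"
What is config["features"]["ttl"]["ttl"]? 4.2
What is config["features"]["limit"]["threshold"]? 6379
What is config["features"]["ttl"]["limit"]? False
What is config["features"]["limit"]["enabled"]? False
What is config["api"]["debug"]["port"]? "eu-west-1"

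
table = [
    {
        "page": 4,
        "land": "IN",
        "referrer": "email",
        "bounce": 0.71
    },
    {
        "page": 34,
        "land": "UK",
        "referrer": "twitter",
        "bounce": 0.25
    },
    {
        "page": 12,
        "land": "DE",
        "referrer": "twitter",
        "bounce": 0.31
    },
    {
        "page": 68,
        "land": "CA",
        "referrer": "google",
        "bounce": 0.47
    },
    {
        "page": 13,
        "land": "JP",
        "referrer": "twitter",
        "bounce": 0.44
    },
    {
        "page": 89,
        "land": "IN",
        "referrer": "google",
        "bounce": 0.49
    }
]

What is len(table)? 6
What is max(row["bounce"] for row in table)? 0.71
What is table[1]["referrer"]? "twitter"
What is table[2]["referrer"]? "twitter"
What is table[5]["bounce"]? 0.49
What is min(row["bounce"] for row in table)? 0.25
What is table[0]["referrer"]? "email"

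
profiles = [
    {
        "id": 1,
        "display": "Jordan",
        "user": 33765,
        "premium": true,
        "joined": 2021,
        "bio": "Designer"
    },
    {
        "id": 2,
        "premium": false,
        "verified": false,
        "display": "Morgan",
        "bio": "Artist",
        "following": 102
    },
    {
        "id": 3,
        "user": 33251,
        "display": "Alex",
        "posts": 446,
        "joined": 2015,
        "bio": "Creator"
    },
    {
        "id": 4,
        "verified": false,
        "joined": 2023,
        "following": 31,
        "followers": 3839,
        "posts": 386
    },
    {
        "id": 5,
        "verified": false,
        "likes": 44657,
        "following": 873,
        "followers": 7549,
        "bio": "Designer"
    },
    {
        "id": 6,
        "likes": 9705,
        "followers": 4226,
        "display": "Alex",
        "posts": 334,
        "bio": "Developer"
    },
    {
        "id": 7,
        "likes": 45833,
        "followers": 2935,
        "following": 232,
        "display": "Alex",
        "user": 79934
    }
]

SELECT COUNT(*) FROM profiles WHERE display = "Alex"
3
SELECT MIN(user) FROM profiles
33251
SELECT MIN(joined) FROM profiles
2015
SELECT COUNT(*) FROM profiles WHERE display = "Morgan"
1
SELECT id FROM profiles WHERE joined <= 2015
[3]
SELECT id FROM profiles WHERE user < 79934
[1, 3]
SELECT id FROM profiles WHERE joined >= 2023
[4]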